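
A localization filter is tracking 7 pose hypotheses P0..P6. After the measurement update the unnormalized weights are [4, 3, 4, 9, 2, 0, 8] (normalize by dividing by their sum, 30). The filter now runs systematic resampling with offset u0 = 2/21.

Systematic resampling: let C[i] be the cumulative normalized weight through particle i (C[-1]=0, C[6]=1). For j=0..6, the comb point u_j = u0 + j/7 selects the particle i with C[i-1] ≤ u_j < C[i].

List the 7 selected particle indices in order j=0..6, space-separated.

0 2 3 3 4 6 6

C = [2/15, 7/30, 11/30, 2/3, 11/15, 11/15, 1]
j=0: u_0=2/21 ∈ [0, 2/15) → index 0
j=1: u_1=5/21 ∈ [7/30, 11/30) → index 2
j=2: u_2=8/21 ∈ [11/30, 2/3) → index 3
j=3: u_3=11/21 ∈ [11/30, 2/3) → index 3
j=4: u_4=2/3 ∈ [2/3, 11/15) → index 4
j=5: u_5=17/21 ∈ [11/15, 1) → index 6
j=6: u_6=20/21 ∈ [11/15, 1) → index 6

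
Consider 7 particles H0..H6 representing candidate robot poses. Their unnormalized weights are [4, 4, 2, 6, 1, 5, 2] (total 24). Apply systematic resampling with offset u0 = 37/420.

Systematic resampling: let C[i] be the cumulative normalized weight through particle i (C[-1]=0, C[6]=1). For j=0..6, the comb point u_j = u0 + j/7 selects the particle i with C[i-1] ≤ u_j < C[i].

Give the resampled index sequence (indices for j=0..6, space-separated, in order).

C = [1/6, 1/3, 5/12, 2/3, 17/24, 11/12, 1]
j=0: u_0=37/420 ∈ [0, 1/6) → index 0
j=1: u_1=97/420 ∈ [1/6, 1/3) → index 1
j=2: u_2=157/420 ∈ [1/3, 5/12) → index 2
j=3: u_3=31/60 ∈ [5/12, 2/3) → index 3
j=4: u_4=277/420 ∈ [5/12, 2/3) → index 3
j=5: u_5=337/420 ∈ [17/24, 11/12) → index 5
j=6: u_6=397/420 ∈ [11/12, 1) → index 6

0 1 2 3 3 5 6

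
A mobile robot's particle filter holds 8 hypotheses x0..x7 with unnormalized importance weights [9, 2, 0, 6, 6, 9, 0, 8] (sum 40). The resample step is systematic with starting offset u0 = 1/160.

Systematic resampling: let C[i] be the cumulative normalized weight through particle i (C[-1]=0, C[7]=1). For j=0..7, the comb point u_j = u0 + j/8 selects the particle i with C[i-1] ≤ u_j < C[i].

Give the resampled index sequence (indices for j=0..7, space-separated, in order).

0 0 1 3 4 5 5 7

C = [9/40, 11/40, 11/40, 17/40, 23/40, 4/5, 4/5, 1]
j=0: u_0=1/160 ∈ [0, 9/40) → index 0
j=1: u_1=21/160 ∈ [0, 9/40) → index 0
j=2: u_2=41/160 ∈ [9/40, 11/40) → index 1
j=3: u_3=61/160 ∈ [11/40, 17/40) → index 3
j=4: u_4=81/160 ∈ [17/40, 23/40) → index 4
j=5: u_5=101/160 ∈ [23/40, 4/5) → index 5
j=6: u_6=121/160 ∈ [23/40, 4/5) → index 5
j=7: u_7=141/160 ∈ [4/5, 1) → index 7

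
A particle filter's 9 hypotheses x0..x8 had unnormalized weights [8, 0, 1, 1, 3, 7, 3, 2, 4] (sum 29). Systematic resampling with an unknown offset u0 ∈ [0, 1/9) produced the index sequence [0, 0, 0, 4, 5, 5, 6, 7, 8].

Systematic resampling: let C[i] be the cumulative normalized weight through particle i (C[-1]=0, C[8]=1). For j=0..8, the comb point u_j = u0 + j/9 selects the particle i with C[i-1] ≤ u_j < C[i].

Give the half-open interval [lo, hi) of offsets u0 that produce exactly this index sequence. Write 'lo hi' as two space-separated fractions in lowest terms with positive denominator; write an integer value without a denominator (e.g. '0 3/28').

C = [8/29, 8/29, 9/29, 10/29, 13/29, 20/29, 23/29, 25/29, 1]
j=0 picked index 0: u0 ∈ [0, 8/29)
j=1 picked index 0: u0 ∈ [-1/9, 43/261)
j=2 picked index 0: u0 ∈ [-2/9, 14/261)
j=3 picked index 4: u0 ∈ [1/87, 10/87)
j=4 picked index 5: u0 ∈ [1/261, 64/261)
j=5 picked index 5: u0 ∈ [-28/261, 35/261)
j=6 picked index 6: u0 ∈ [2/87, 11/87)
j=7 picked index 7: u0 ∈ [4/261, 22/261)
j=8 picked index 8: u0 ∈ [-7/261, 1/9)
intersection: [2/87, 14/261)

2/87 14/261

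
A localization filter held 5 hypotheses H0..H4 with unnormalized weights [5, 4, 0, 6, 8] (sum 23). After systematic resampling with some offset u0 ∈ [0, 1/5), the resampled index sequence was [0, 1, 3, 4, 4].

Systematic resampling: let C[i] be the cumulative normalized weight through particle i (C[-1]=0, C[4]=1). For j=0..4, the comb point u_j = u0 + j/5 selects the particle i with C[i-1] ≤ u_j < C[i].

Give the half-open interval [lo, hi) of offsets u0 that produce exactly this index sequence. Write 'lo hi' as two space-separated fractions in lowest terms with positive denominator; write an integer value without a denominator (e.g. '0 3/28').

6/115 22/115

C = [5/23, 9/23, 9/23, 15/23, 1]
j=0 picked index 0: u0 ∈ [0, 5/23)
j=1 picked index 1: u0 ∈ [2/115, 22/115)
j=2 picked index 3: u0 ∈ [-1/115, 29/115)
j=3 picked index 4: u0 ∈ [6/115, 2/5)
j=4 picked index 4: u0 ∈ [-17/115, 1/5)
intersection: [6/115, 22/115)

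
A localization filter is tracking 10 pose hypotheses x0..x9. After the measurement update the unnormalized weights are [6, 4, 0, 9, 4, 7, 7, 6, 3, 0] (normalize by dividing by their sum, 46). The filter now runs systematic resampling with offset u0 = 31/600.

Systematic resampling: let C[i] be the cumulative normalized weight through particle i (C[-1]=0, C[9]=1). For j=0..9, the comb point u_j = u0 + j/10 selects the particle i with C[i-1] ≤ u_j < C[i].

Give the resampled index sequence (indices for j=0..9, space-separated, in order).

0 1 3 3 4 5 5 6 7 8

C = [3/23, 5/23, 5/23, 19/46, 1/2, 15/23, 37/46, 43/46, 1, 1]
j=0: u_0=31/600 ∈ [0, 3/23) → index 0
j=1: u_1=91/600 ∈ [3/23, 5/23) → index 1
j=2: u_2=151/600 ∈ [5/23, 19/46) → index 3
j=3: u_3=211/600 ∈ [5/23, 19/46) → index 3
j=4: u_4=271/600 ∈ [19/46, 1/2) → index 4
j=5: u_5=331/600 ∈ [1/2, 15/23) → index 5
j=6: u_6=391/600 ∈ [1/2, 15/23) → index 5
j=7: u_7=451/600 ∈ [15/23, 37/46) → index 6
j=8: u_8=511/600 ∈ [37/46, 43/46) → index 7
j=9: u_9=571/600 ∈ [43/46, 1) → index 8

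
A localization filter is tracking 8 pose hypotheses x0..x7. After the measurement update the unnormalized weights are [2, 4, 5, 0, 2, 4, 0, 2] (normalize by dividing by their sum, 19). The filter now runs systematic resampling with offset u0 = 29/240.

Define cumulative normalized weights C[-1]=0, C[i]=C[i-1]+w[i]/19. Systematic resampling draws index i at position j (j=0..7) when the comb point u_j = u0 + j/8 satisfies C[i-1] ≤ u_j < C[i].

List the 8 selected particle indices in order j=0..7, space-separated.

1 1 2 2 4 5 5 7

C = [2/19, 6/19, 11/19, 11/19, 13/19, 17/19, 17/19, 1]
j=0: u_0=29/240 ∈ [2/19, 6/19) → index 1
j=1: u_1=59/240 ∈ [2/19, 6/19) → index 1
j=2: u_2=89/240 ∈ [6/19, 11/19) → index 2
j=3: u_3=119/240 ∈ [6/19, 11/19) → index 2
j=4: u_4=149/240 ∈ [11/19, 13/19) → index 4
j=5: u_5=179/240 ∈ [13/19, 17/19) → index 5
j=6: u_6=209/240 ∈ [13/19, 17/19) → index 5
j=7: u_7=239/240 ∈ [17/19, 1) → index 7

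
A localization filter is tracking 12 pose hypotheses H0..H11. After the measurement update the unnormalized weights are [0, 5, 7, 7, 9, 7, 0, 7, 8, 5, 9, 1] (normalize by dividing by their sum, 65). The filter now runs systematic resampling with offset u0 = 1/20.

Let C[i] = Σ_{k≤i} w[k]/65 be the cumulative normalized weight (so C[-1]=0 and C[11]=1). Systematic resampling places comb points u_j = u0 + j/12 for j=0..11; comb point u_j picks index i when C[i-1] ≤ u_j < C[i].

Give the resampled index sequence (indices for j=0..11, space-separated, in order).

1 2 3 4 4 5 7 7 8 9 10 10

C = [0, 1/13, 12/65, 19/65, 28/65, 7/13, 7/13, 42/65, 10/13, 11/13, 64/65, 1]
j=0: u_0=1/20 ∈ [0, 1/13) → index 1
j=1: u_1=2/15 ∈ [1/13, 12/65) → index 2
j=2: u_2=13/60 ∈ [12/65, 19/65) → index 3
j=3: u_3=3/10 ∈ [19/65, 28/65) → index 4
j=4: u_4=23/60 ∈ [19/65, 28/65) → index 4
j=5: u_5=7/15 ∈ [28/65, 7/13) → index 5
j=6: u_6=11/20 ∈ [7/13, 42/65) → index 7
j=7: u_7=19/30 ∈ [7/13, 42/65) → index 7
j=8: u_8=43/60 ∈ [42/65, 10/13) → index 8
j=9: u_9=4/5 ∈ [10/13, 11/13) → index 9
j=10: u_10=53/60 ∈ [11/13, 64/65) → index 10
j=11: u_11=29/30 ∈ [11/13, 64/65) → index 10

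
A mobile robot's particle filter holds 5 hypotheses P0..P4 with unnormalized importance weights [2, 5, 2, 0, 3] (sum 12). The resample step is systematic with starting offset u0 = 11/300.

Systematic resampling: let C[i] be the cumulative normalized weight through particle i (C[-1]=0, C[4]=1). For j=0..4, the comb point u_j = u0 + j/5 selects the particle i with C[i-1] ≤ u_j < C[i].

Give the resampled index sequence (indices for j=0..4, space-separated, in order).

C = [1/6, 7/12, 3/4, 3/4, 1]
j=0: u_0=11/300 ∈ [0, 1/6) → index 0
j=1: u_1=71/300 ∈ [1/6, 7/12) → index 1
j=2: u_2=131/300 ∈ [1/6, 7/12) → index 1
j=3: u_3=191/300 ∈ [7/12, 3/4) → index 2
j=4: u_4=251/300 ∈ [3/4, 1) → index 4

0 1 1 2 4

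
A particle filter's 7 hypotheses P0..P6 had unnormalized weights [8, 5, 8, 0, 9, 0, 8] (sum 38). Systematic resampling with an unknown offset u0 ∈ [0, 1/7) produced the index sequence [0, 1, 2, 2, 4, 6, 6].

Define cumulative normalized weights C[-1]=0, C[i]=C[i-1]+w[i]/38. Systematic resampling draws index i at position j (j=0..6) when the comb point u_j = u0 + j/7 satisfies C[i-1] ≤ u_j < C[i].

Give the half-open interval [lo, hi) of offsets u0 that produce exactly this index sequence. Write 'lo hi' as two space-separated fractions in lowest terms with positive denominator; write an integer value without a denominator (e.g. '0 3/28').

10/133 33/266

C = [4/19, 13/38, 21/38, 21/38, 15/19, 15/19, 1]
j=0 picked index 0: u0 ∈ [0, 4/19)
j=1 picked index 1: u0 ∈ [9/133, 53/266)
j=2 picked index 2: u0 ∈ [15/266, 71/266)
j=3 picked index 2: u0 ∈ [-23/266, 33/266)
j=4 picked index 4: u0 ∈ [-5/266, 29/133)
j=5 picked index 6: u0 ∈ [10/133, 2/7)
j=6 picked index 6: u0 ∈ [-9/133, 1/7)
intersection: [10/133, 33/266)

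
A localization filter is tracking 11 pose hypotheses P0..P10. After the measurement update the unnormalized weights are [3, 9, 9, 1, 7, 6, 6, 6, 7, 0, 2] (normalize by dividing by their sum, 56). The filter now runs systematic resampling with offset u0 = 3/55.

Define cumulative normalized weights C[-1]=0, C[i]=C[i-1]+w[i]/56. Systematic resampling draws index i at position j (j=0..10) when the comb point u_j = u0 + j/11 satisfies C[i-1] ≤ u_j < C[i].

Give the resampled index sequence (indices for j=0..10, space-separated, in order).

1 1 2 2 4 4 5 6 7 8 8

C = [3/56, 3/14, 3/8, 11/28, 29/56, 5/8, 41/56, 47/56, 27/28, 27/28, 1]
j=0: u_0=3/55 ∈ [3/56, 3/14) → index 1
j=1: u_1=8/55 ∈ [3/56, 3/14) → index 1
j=2: u_2=13/55 ∈ [3/14, 3/8) → index 2
j=3: u_3=18/55 ∈ [3/14, 3/8) → index 2
j=4: u_4=23/55 ∈ [11/28, 29/56) → index 4
j=5: u_5=28/55 ∈ [11/28, 29/56) → index 4
j=6: u_6=3/5 ∈ [29/56, 5/8) → index 5
j=7: u_7=38/55 ∈ [5/8, 41/56) → index 6
j=8: u_8=43/55 ∈ [41/56, 47/56) → index 7
j=9: u_9=48/55 ∈ [47/56, 27/28) → index 8
j=10: u_10=53/55 ∈ [47/56, 27/28) → index 8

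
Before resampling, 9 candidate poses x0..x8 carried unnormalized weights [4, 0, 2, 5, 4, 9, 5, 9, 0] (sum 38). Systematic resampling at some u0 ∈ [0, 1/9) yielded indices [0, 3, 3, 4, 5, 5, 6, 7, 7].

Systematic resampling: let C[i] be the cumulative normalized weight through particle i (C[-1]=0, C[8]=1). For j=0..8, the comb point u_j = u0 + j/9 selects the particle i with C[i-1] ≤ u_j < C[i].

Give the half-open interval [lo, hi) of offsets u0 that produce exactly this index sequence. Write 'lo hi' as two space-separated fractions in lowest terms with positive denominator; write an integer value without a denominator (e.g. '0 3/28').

8/171 7/114

C = [2/19, 2/19, 3/19, 11/38, 15/38, 12/19, 29/38, 1, 1]
j=0 picked index 0: u0 ∈ [0, 2/19)
j=1 picked index 3: u0 ∈ [8/171, 61/342)
j=2 picked index 3: u0 ∈ [-11/171, 23/342)
j=3 picked index 4: u0 ∈ [-5/114, 7/114)
j=4 picked index 5: u0 ∈ [-17/342, 32/171)
j=5 picked index 5: u0 ∈ [-55/342, 13/171)
j=6 picked index 6: u0 ∈ [-2/57, 11/114)
j=7 picked index 7: u0 ∈ [-5/342, 2/9)
j=8 picked index 7: u0 ∈ [-43/342, 1/9)
intersection: [8/171, 7/114)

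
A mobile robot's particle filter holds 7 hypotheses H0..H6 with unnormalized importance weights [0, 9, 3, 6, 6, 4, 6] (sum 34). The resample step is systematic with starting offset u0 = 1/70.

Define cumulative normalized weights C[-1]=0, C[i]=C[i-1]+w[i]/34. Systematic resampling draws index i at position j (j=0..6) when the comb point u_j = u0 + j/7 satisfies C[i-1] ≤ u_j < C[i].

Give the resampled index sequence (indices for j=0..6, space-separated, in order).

1 1 2 3 4 5 6

C = [0, 9/34, 6/17, 9/17, 12/17, 14/17, 1]
j=0: u_0=1/70 ∈ [0, 9/34) → index 1
j=1: u_1=11/70 ∈ [0, 9/34) → index 1
j=2: u_2=3/10 ∈ [9/34, 6/17) → index 2
j=3: u_3=31/70 ∈ [6/17, 9/17) → index 3
j=4: u_4=41/70 ∈ [9/17, 12/17) → index 4
j=5: u_5=51/70 ∈ [12/17, 14/17) → index 5
j=6: u_6=61/70 ∈ [14/17, 1) → index 6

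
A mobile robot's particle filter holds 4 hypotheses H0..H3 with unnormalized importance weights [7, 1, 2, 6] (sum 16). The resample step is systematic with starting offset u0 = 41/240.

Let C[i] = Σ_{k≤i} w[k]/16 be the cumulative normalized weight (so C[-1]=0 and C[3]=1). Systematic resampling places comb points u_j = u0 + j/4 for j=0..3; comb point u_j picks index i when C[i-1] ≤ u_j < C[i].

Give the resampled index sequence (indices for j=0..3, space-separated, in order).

0 0 3 3

C = [7/16, 1/2, 5/8, 1]
j=0: u_0=41/240 ∈ [0, 7/16) → index 0
j=1: u_1=101/240 ∈ [0, 7/16) → index 0
j=2: u_2=161/240 ∈ [5/8, 1) → index 3
j=3: u_3=221/240 ∈ [5/8, 1) → index 3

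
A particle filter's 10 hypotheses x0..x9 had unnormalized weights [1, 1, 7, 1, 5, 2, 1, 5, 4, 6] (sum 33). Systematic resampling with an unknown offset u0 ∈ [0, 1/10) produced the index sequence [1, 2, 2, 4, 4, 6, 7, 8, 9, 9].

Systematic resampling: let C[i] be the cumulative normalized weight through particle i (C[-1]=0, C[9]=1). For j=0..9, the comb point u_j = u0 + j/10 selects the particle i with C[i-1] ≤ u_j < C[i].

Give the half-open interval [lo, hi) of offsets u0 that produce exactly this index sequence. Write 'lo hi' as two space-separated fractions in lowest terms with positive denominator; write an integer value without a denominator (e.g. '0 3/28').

C = [1/33, 2/33, 3/11, 10/33, 5/11, 17/33, 6/11, 23/33, 9/11, 1]
j=0 picked index 1: u0 ∈ [1/33, 2/33)
j=1 picked index 2: u0 ∈ [-13/330, 19/110)
j=2 picked index 2: u0 ∈ [-23/165, 4/55)
j=3 picked index 4: u0 ∈ [1/330, 17/110)
j=4 picked index 4: u0 ∈ [-16/165, 3/55)
j=5 picked index 6: u0 ∈ [1/66, 1/22)
j=6 picked index 7: u0 ∈ [-3/55, 16/165)
j=7 picked index 8: u0 ∈ [-1/330, 13/110)
j=8 picked index 9: u0 ∈ [1/55, 1/5)
j=9 picked index 9: u0 ∈ [-9/110, 1/10)
intersection: [1/33, 1/22)

1/33 1/22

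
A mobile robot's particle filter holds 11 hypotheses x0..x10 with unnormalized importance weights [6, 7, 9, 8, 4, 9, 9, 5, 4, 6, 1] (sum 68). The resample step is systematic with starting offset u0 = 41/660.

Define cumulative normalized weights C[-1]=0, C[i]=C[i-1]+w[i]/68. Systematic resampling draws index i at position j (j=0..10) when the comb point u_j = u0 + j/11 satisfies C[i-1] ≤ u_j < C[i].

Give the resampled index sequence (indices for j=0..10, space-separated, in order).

C = [3/34, 13/68, 11/34, 15/34, 1/2, 43/68, 13/17, 57/68, 61/68, 67/68, 1]
j=0: u_0=41/660 ∈ [0, 3/34) → index 0
j=1: u_1=101/660 ∈ [3/34, 13/68) → index 1
j=2: u_2=161/660 ∈ [13/68, 11/34) → index 2
j=3: u_3=221/660 ∈ [11/34, 15/34) → index 3
j=4: u_4=281/660 ∈ [11/34, 15/34) → index 3
j=5: u_5=31/60 ∈ [1/2, 43/68) → index 5
j=6: u_6=401/660 ∈ [1/2, 43/68) → index 5
j=7: u_7=461/660 ∈ [43/68, 13/17) → index 6
j=8: u_8=521/660 ∈ [13/17, 57/68) → index 7
j=9: u_9=581/660 ∈ [57/68, 61/68) → index 8
j=10: u_10=641/660 ∈ [61/68, 67/68) → index 9

0 1 2 3 3 5 5 6 7 8 9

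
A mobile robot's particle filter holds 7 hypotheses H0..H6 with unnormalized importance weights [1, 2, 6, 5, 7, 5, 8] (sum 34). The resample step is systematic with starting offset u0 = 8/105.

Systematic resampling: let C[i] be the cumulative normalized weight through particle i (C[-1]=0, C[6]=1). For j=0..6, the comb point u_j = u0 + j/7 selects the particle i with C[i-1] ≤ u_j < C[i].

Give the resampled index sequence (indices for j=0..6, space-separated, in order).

1 2 3 4 5 6 6

C = [1/34, 3/34, 9/34, 7/17, 21/34, 13/17, 1]
j=0: u_0=8/105 ∈ [1/34, 3/34) → index 1
j=1: u_1=23/105 ∈ [3/34, 9/34) → index 2
j=2: u_2=38/105 ∈ [9/34, 7/17) → index 3
j=3: u_3=53/105 ∈ [7/17, 21/34) → index 4
j=4: u_4=68/105 ∈ [21/34, 13/17) → index 5
j=5: u_5=83/105 ∈ [13/17, 1) → index 6
j=6: u_6=14/15 ∈ [13/17, 1) → index 6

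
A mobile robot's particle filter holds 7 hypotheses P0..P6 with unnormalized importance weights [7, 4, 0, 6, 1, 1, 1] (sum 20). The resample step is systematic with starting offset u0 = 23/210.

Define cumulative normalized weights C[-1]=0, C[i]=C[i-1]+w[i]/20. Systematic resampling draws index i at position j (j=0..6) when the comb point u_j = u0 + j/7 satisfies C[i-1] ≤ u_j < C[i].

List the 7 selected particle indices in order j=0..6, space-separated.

0 0 1 1 3 3 6

C = [7/20, 11/20, 11/20, 17/20, 9/10, 19/20, 1]
j=0: u_0=23/210 ∈ [0, 7/20) → index 0
j=1: u_1=53/210 ∈ [0, 7/20) → index 0
j=2: u_2=83/210 ∈ [7/20, 11/20) → index 1
j=3: u_3=113/210 ∈ [7/20, 11/20) → index 1
j=4: u_4=143/210 ∈ [11/20, 17/20) → index 3
j=5: u_5=173/210 ∈ [11/20, 17/20) → index 3
j=6: u_6=29/30 ∈ [19/20, 1) → index 6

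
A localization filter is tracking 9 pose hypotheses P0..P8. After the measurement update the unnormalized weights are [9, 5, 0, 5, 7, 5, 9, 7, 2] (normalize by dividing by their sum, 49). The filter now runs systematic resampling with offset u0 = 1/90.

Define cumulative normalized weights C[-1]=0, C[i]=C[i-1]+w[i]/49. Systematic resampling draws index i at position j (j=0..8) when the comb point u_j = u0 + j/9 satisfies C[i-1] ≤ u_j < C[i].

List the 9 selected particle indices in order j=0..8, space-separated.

C = [9/49, 2/7, 2/7, 19/49, 26/49, 31/49, 40/49, 47/49, 1]
j=0: u_0=1/90 ∈ [0, 9/49) → index 0
j=1: u_1=11/90 ∈ [0, 9/49) → index 0
j=2: u_2=7/30 ∈ [9/49, 2/7) → index 1
j=3: u_3=31/90 ∈ [2/7, 19/49) → index 3
j=4: u_4=41/90 ∈ [19/49, 26/49) → index 4
j=5: u_5=17/30 ∈ [26/49, 31/49) → index 5
j=6: u_6=61/90 ∈ [31/49, 40/49) → index 6
j=7: u_7=71/90 ∈ [31/49, 40/49) → index 6
j=8: u_8=9/10 ∈ [40/49, 47/49) → index 7

0 0 1 3 4 5 6 6 7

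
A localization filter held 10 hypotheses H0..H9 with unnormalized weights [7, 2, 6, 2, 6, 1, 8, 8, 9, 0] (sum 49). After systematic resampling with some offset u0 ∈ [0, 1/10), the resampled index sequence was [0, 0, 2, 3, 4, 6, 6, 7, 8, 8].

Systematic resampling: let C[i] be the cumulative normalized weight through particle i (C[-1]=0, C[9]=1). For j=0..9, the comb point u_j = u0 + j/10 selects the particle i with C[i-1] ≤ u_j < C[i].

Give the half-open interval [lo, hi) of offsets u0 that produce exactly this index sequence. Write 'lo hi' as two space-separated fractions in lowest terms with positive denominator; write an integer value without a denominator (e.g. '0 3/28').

C = [1/7, 9/49, 15/49, 17/49, 23/49, 24/49, 32/49, 40/49, 1, 1]
j=0 picked index 0: u0 ∈ [0, 1/7)
j=1 picked index 0: u0 ∈ [-1/10, 3/70)
j=2 picked index 2: u0 ∈ [-4/245, 26/245)
j=3 picked index 3: u0 ∈ [3/490, 23/490)
j=4 picked index 4: u0 ∈ [-13/245, 17/245)
j=5 picked index 6: u0 ∈ [-1/98, 15/98)
j=6 picked index 6: u0 ∈ [-27/245, 13/245)
j=7 picked index 7: u0 ∈ [-23/490, 57/490)
j=8 picked index 8: u0 ∈ [4/245, 1/5)
j=9 picked index 8: u0 ∈ [-41/490, 1/10)
intersection: [4/245, 3/70)

4/245 3/70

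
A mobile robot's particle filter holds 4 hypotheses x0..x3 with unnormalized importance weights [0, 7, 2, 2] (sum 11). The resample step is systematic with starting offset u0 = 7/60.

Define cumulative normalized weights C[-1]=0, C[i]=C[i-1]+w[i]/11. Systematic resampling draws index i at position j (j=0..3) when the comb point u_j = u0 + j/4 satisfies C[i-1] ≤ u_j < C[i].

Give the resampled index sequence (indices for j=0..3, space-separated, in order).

C = [0, 7/11, 9/11, 1]
j=0: u_0=7/60 ∈ [0, 7/11) → index 1
j=1: u_1=11/30 ∈ [0, 7/11) → index 1
j=2: u_2=37/60 ∈ [0, 7/11) → index 1
j=3: u_3=13/15 ∈ [9/11, 1) → index 3

1 1 1 3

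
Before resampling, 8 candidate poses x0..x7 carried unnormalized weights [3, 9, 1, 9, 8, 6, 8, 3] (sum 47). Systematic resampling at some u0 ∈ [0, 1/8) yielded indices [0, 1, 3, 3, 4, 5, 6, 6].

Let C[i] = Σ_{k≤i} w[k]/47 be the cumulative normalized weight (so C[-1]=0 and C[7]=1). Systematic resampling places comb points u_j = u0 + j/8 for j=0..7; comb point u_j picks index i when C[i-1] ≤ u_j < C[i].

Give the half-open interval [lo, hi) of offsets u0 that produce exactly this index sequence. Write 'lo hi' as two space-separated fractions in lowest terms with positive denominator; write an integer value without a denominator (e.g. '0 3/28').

C = [3/47, 12/47, 13/47, 22/47, 30/47, 36/47, 44/47, 1]
j=0 picked index 0: u0 ∈ [0, 3/47)
j=1 picked index 1: u0 ∈ [-23/376, 49/376)
j=2 picked index 3: u0 ∈ [5/188, 41/188)
j=3 picked index 3: u0 ∈ [-37/376, 35/376)
j=4 picked index 4: u0 ∈ [-3/94, 13/94)
j=5 picked index 5: u0 ∈ [5/376, 53/376)
j=6 picked index 6: u0 ∈ [3/188, 35/188)
j=7 picked index 6: u0 ∈ [-41/376, 23/376)
intersection: [5/188, 23/376)

5/188 23/376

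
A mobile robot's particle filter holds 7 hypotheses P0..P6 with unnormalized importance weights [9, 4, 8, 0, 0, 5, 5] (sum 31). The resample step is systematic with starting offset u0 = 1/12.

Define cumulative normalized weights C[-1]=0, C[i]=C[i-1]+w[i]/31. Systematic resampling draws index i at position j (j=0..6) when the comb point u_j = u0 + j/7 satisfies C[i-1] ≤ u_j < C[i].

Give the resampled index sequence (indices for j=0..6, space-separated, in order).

C = [9/31, 13/31, 21/31, 21/31, 21/31, 26/31, 1]
j=0: u_0=1/12 ∈ [0, 9/31) → index 0
j=1: u_1=19/84 ∈ [0, 9/31) → index 0
j=2: u_2=31/84 ∈ [9/31, 13/31) → index 1
j=3: u_3=43/84 ∈ [13/31, 21/31) → index 2
j=4: u_4=55/84 ∈ [13/31, 21/31) → index 2
j=5: u_5=67/84 ∈ [21/31, 26/31) → index 5
j=6: u_6=79/84 ∈ [26/31, 1) → index 6

0 0 1 2 2 5 6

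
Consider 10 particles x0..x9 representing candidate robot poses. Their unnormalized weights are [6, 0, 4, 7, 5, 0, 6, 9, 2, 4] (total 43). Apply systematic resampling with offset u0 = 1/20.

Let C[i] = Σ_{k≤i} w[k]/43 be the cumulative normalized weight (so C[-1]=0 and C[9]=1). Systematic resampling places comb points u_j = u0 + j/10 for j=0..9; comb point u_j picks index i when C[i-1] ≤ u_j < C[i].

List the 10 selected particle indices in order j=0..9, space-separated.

0 2 3 3 4 6 6 7 7 9

C = [6/43, 6/43, 10/43, 17/43, 22/43, 22/43, 28/43, 37/43, 39/43, 1]
j=0: u_0=1/20 ∈ [0, 6/43) → index 0
j=1: u_1=3/20 ∈ [6/43, 10/43) → index 2
j=2: u_2=1/4 ∈ [10/43, 17/43) → index 3
j=3: u_3=7/20 ∈ [10/43, 17/43) → index 3
j=4: u_4=9/20 ∈ [17/43, 22/43) → index 4
j=5: u_5=11/20 ∈ [22/43, 28/43) → index 6
j=6: u_6=13/20 ∈ [22/43, 28/43) → index 6
j=7: u_7=3/4 ∈ [28/43, 37/43) → index 7
j=8: u_8=17/20 ∈ [28/43, 37/43) → index 7
j=9: u_9=19/20 ∈ [39/43, 1) → index 9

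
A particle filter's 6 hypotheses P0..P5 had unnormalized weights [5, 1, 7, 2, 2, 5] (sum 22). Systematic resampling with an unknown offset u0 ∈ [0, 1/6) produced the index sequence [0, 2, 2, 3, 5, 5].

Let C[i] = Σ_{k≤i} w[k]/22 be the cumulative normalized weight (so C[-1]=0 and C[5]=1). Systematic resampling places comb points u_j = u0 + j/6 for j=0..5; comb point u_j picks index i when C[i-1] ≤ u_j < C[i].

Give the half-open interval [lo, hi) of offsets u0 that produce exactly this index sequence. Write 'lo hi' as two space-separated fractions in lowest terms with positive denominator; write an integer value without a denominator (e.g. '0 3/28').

C = [5/22, 3/11, 13/22, 15/22, 17/22, 1]
j=0 picked index 0: u0 ∈ [0, 5/22)
j=1 picked index 2: u0 ∈ [7/66, 14/33)
j=2 picked index 2: u0 ∈ [-2/33, 17/66)
j=3 picked index 3: u0 ∈ [1/11, 2/11)
j=4 picked index 5: u0 ∈ [7/66, 1/3)
j=5 picked index 5: u0 ∈ [-2/33, 1/6)
intersection: [7/66, 1/6)

7/66 1/6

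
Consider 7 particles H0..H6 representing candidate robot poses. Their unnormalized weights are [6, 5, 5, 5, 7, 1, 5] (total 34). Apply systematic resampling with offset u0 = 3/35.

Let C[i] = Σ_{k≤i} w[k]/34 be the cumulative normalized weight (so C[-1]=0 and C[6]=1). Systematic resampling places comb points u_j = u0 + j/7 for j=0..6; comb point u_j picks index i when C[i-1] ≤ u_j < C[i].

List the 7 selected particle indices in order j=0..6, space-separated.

C = [3/17, 11/34, 8/17, 21/34, 14/17, 29/34, 1]
j=0: u_0=3/35 ∈ [0, 3/17) → index 0
j=1: u_1=8/35 ∈ [3/17, 11/34) → index 1
j=2: u_2=13/35 ∈ [11/34, 8/17) → index 2
j=3: u_3=18/35 ∈ [8/17, 21/34) → index 3
j=4: u_4=23/35 ∈ [21/34, 14/17) → index 4
j=5: u_5=4/5 ∈ [21/34, 14/17) → index 4
j=6: u_6=33/35 ∈ [29/34, 1) → index 6

0 1 2 3 4 4 6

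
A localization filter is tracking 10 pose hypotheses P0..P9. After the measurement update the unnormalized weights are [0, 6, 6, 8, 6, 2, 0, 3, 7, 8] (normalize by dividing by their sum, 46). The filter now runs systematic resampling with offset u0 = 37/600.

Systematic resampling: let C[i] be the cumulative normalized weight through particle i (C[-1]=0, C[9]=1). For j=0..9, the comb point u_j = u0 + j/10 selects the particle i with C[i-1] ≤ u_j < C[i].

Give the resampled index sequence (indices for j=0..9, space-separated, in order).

C = [0, 3/23, 6/23, 10/23, 13/23, 14/23, 14/23, 31/46, 19/23, 1]
j=0: u_0=37/600 ∈ [0, 3/23) → index 1
j=1: u_1=97/600 ∈ [3/23, 6/23) → index 2
j=2: u_2=157/600 ∈ [6/23, 10/23) → index 3
j=3: u_3=217/600 ∈ [6/23, 10/23) → index 3
j=4: u_4=277/600 ∈ [10/23, 13/23) → index 4
j=5: u_5=337/600 ∈ [10/23, 13/23) → index 4
j=6: u_6=397/600 ∈ [14/23, 31/46) → index 7
j=7: u_7=457/600 ∈ [31/46, 19/23) → index 8
j=8: u_8=517/600 ∈ [19/23, 1) → index 9
j=9: u_9=577/600 ∈ [19/23, 1) → index 9

1 2 3 3 4 4 7 8 9 9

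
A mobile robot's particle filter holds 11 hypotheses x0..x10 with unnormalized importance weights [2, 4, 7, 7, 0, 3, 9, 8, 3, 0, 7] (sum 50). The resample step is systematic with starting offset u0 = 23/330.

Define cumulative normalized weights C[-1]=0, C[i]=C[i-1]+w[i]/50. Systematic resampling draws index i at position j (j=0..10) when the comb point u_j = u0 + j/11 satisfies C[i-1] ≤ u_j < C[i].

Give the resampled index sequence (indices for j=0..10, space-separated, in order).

1 2 2 3 5 6 6 7 7 10 10

C = [1/25, 3/25, 13/50, 2/5, 2/5, 23/50, 16/25, 4/5, 43/50, 43/50, 1]
j=0: u_0=23/330 ∈ [1/25, 3/25) → index 1
j=1: u_1=53/330 ∈ [3/25, 13/50) → index 2
j=2: u_2=83/330 ∈ [3/25, 13/50) → index 2
j=3: u_3=113/330 ∈ [13/50, 2/5) → index 3
j=4: u_4=13/30 ∈ [2/5, 23/50) → index 5
j=5: u_5=173/330 ∈ [23/50, 16/25) → index 6
j=6: u_6=203/330 ∈ [23/50, 16/25) → index 6
j=7: u_7=233/330 ∈ [16/25, 4/5) → index 7
j=8: u_8=263/330 ∈ [16/25, 4/5) → index 7
j=9: u_9=293/330 ∈ [43/50, 1) → index 10
j=10: u_10=323/330 ∈ [43/50, 1) → index 10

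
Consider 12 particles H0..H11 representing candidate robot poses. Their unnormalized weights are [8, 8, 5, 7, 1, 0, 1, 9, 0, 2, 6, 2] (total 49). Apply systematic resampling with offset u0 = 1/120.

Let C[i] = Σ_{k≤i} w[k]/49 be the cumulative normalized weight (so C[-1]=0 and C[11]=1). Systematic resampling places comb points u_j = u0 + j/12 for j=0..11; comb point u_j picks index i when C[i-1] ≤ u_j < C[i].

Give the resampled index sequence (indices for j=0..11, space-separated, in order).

0 0 1 1 2 2 3 4 7 7 10 10

C = [8/49, 16/49, 3/7, 4/7, 29/49, 29/49, 30/49, 39/49, 39/49, 41/49, 47/49, 1]
j=0: u_0=1/120 ∈ [0, 8/49) → index 0
j=1: u_1=11/120 ∈ [0, 8/49) → index 0
j=2: u_2=7/40 ∈ [8/49, 16/49) → index 1
j=3: u_3=31/120 ∈ [8/49, 16/49) → index 1
j=4: u_4=41/120 ∈ [16/49, 3/7) → index 2
j=5: u_5=17/40 ∈ [16/49, 3/7) → index 2
j=6: u_6=61/120 ∈ [3/7, 4/7) → index 3
j=7: u_7=71/120 ∈ [4/7, 29/49) → index 4
j=8: u_8=27/40 ∈ [30/49, 39/49) → index 7
j=9: u_9=91/120 ∈ [30/49, 39/49) → index 7
j=10: u_10=101/120 ∈ [41/49, 47/49) → index 10
j=11: u_11=37/40 ∈ [41/49, 47/49) → index 10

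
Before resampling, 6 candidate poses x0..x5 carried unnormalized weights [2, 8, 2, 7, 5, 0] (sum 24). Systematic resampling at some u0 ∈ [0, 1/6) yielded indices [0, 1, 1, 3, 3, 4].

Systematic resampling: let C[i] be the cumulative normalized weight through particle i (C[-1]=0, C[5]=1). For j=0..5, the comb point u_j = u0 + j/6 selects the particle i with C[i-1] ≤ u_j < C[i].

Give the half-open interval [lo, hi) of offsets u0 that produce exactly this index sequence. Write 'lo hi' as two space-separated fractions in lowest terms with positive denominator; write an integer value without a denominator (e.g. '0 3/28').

0 1/12

C = [1/12, 5/12, 1/2, 19/24, 1, 1]
j=0 picked index 0: u0 ∈ [0, 1/12)
j=1 picked index 1: u0 ∈ [-1/12, 1/4)
j=2 picked index 1: u0 ∈ [-1/4, 1/12)
j=3 picked index 3: u0 ∈ [0, 7/24)
j=4 picked index 3: u0 ∈ [-1/6, 1/8)
j=5 picked index 4: u0 ∈ [-1/24, 1/6)
intersection: [0, 1/12)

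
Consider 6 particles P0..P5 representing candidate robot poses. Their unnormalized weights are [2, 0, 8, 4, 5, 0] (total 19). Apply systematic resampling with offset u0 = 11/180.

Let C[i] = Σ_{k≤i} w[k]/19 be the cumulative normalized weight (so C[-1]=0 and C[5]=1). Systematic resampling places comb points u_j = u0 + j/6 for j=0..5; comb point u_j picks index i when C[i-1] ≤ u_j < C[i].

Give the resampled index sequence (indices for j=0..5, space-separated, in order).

C = [2/19, 2/19, 10/19, 14/19, 1, 1]
j=0: u_0=11/180 ∈ [0, 2/19) → index 0
j=1: u_1=41/180 ∈ [2/19, 10/19) → index 2
j=2: u_2=71/180 ∈ [2/19, 10/19) → index 2
j=3: u_3=101/180 ∈ [10/19, 14/19) → index 3
j=4: u_4=131/180 ∈ [10/19, 14/19) → index 3
j=5: u_5=161/180 ∈ [14/19, 1) → index 4

0 2 2 3 3 4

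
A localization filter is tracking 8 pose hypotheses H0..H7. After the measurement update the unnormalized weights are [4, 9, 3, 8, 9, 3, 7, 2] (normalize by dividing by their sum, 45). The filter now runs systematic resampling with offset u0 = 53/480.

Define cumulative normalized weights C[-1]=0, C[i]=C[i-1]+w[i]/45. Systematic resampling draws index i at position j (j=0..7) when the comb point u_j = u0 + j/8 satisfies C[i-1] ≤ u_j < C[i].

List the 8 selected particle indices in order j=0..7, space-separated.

1 1 3 3 4 5 6 7

C = [4/45, 13/45, 16/45, 8/15, 11/15, 4/5, 43/45, 1]
j=0: u_0=53/480 ∈ [4/45, 13/45) → index 1
j=1: u_1=113/480 ∈ [4/45, 13/45) → index 1
j=2: u_2=173/480 ∈ [16/45, 8/15) → index 3
j=3: u_3=233/480 ∈ [16/45, 8/15) → index 3
j=4: u_4=293/480 ∈ [8/15, 11/15) → index 4
j=5: u_5=353/480 ∈ [11/15, 4/5) → index 5
j=6: u_6=413/480 ∈ [4/5, 43/45) → index 6
j=7: u_7=473/480 ∈ [43/45, 1) → index 7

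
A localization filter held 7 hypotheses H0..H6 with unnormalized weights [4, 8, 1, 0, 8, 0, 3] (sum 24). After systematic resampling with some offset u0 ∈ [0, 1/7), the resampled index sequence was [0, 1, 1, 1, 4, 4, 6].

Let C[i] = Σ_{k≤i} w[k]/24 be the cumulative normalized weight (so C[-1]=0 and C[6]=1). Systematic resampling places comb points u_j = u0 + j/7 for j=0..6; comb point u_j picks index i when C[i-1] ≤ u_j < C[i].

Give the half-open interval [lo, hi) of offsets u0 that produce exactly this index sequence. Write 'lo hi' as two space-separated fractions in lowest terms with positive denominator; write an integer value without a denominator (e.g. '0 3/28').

1/42 1/14

C = [1/6, 1/2, 13/24, 13/24, 7/8, 7/8, 1]
j=0 picked index 0: u0 ∈ [0, 1/6)
j=1 picked index 1: u0 ∈ [1/42, 5/14)
j=2 picked index 1: u0 ∈ [-5/42, 3/14)
j=3 picked index 1: u0 ∈ [-11/42, 1/14)
j=4 picked index 4: u0 ∈ [-5/168, 17/56)
j=5 picked index 4: u0 ∈ [-29/168, 9/56)
j=6 picked index 6: u0 ∈ [1/56, 1/7)
intersection: [1/42, 1/14)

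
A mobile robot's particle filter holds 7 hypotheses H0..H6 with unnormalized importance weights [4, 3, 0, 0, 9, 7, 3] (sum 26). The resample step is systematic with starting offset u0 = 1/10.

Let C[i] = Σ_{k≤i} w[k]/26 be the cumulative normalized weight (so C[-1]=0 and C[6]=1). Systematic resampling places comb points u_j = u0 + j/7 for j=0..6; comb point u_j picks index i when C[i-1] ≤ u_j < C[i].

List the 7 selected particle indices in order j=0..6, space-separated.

0 1 4 4 5 5 6

C = [2/13, 7/26, 7/26, 7/26, 8/13, 23/26, 1]
j=0: u_0=1/10 ∈ [0, 2/13) → index 0
j=1: u_1=17/70 ∈ [2/13, 7/26) → index 1
j=2: u_2=27/70 ∈ [7/26, 8/13) → index 4
j=3: u_3=37/70 ∈ [7/26, 8/13) → index 4
j=4: u_4=47/70 ∈ [8/13, 23/26) → index 5
j=5: u_5=57/70 ∈ [8/13, 23/26) → index 5
j=6: u_6=67/70 ∈ [23/26, 1) → index 6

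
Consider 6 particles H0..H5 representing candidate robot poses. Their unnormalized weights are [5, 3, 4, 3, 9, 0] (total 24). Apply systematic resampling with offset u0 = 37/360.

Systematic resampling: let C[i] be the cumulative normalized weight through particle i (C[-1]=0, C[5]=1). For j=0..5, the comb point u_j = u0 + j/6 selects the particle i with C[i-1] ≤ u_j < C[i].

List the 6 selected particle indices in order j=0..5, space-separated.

C = [5/24, 1/3, 1/2, 5/8, 1, 1]
j=0: u_0=37/360 ∈ [0, 5/24) → index 0
j=1: u_1=97/360 ∈ [5/24, 1/3) → index 1
j=2: u_2=157/360 ∈ [1/3, 1/2) → index 2
j=3: u_3=217/360 ∈ [1/2, 5/8) → index 3
j=4: u_4=277/360 ∈ [5/8, 1) → index 4
j=5: u_5=337/360 ∈ [5/8, 1) → index 4

0 1 2 3 4 4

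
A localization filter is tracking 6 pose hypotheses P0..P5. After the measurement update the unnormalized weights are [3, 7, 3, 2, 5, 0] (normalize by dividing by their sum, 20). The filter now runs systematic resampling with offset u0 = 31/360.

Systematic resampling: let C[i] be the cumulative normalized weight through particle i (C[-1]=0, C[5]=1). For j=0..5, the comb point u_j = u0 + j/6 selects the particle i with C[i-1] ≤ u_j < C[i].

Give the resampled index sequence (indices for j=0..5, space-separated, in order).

0 1 1 2 4 4

C = [3/20, 1/2, 13/20, 3/4, 1, 1]
j=0: u_0=31/360 ∈ [0, 3/20) → index 0
j=1: u_1=91/360 ∈ [3/20, 1/2) → index 1
j=2: u_2=151/360 ∈ [3/20, 1/2) → index 1
j=3: u_3=211/360 ∈ [1/2, 13/20) → index 2
j=4: u_4=271/360 ∈ [3/4, 1) → index 4
j=5: u_5=331/360 ∈ [3/4, 1) → index 4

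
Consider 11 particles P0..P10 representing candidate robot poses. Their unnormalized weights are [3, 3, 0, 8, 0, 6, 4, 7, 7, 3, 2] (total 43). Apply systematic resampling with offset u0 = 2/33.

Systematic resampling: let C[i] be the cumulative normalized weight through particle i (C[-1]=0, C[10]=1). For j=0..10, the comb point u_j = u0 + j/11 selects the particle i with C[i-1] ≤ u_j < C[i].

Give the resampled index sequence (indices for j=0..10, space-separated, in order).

C = [3/43, 6/43, 6/43, 14/43, 14/43, 20/43, 24/43, 31/43, 38/43, 41/43, 1]
j=0: u_0=2/33 ∈ [0, 3/43) → index 0
j=1: u_1=5/33 ∈ [6/43, 14/43) → index 3
j=2: u_2=8/33 ∈ [6/43, 14/43) → index 3
j=3: u_3=1/3 ∈ [14/43, 20/43) → index 5
j=4: u_4=14/33 ∈ [14/43, 20/43) → index 5
j=5: u_5=17/33 ∈ [20/43, 24/43) → index 6
j=6: u_6=20/33 ∈ [24/43, 31/43) → index 7
j=7: u_7=23/33 ∈ [24/43, 31/43) → index 7
j=8: u_8=26/33 ∈ [31/43, 38/43) → index 8
j=9: u_9=29/33 ∈ [31/43, 38/43) → index 8
j=10: u_10=32/33 ∈ [41/43, 1) → index 10

0 3 3 5 5 6 7 7 8 8 10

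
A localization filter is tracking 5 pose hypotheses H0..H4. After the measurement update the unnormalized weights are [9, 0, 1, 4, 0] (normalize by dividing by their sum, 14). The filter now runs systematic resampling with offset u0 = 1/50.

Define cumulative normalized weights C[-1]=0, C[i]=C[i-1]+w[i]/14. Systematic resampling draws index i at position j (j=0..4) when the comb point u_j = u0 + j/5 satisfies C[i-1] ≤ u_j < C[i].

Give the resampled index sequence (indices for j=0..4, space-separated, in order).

C = [9/14, 9/14, 5/7, 1, 1]
j=0: u_0=1/50 ∈ [0, 9/14) → index 0
j=1: u_1=11/50 ∈ [0, 9/14) → index 0
j=2: u_2=21/50 ∈ [0, 9/14) → index 0
j=3: u_3=31/50 ∈ [0, 9/14) → index 0
j=4: u_4=41/50 ∈ [5/7, 1) → index 3

0 0 0 0 3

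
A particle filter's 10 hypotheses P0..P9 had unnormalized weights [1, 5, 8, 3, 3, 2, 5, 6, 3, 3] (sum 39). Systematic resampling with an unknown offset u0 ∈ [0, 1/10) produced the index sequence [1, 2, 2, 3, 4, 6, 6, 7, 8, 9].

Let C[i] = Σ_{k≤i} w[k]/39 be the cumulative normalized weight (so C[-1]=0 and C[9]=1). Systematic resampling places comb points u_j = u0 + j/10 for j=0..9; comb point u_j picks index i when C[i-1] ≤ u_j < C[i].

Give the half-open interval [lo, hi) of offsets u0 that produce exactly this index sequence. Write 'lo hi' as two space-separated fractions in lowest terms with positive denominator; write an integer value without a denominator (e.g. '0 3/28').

5/78 6/65

C = [1/39, 2/13, 14/39, 17/39, 20/39, 22/39, 9/13, 11/13, 12/13, 1]
j=0 picked index 1: u0 ∈ [1/39, 2/13)
j=1 picked index 2: u0 ∈ [7/130, 101/390)
j=2 picked index 2: u0 ∈ [-3/65, 31/195)
j=3 picked index 3: u0 ∈ [23/390, 53/390)
j=4 picked index 4: u0 ∈ [7/195, 22/195)
j=5 picked index 6: u0 ∈ [5/78, 5/26)
j=6 picked index 6: u0 ∈ [-7/195, 6/65)
j=7 picked index 7: u0 ∈ [-1/130, 19/130)
j=8 picked index 8: u0 ∈ [3/65, 8/65)
j=9 picked index 9: u0 ∈ [3/130, 1/10)
intersection: [5/78, 6/65)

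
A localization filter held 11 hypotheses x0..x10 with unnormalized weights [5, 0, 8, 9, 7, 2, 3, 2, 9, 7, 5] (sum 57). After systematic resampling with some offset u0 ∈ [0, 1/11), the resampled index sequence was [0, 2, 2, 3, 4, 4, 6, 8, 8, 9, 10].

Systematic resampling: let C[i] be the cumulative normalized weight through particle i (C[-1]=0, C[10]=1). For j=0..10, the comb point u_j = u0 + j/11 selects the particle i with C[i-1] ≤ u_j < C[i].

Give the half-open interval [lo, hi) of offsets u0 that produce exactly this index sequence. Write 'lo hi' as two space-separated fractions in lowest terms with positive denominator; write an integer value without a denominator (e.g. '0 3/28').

14/627 29/627

C = [5/57, 5/57, 13/57, 22/57, 29/57, 31/57, 34/57, 12/19, 15/19, 52/57, 1]
j=0 picked index 0: u0 ∈ [0, 5/57)
j=1 picked index 2: u0 ∈ [-2/627, 86/627)
j=2 picked index 2: u0 ∈ [-59/627, 29/627)
j=3 picked index 3: u0 ∈ [-28/627, 71/627)
j=4 picked index 4: u0 ∈ [14/627, 91/627)
j=5 picked index 4: u0 ∈ [-43/627, 34/627)
j=6 picked index 6: u0 ∈ [-1/627, 32/627)
j=7 picked index 8: u0 ∈ [-1/209, 32/209)
j=8 picked index 8: u0 ∈ [-20/209, 13/209)
j=9 picked index 9: u0 ∈ [-6/209, 59/627)
j=10 picked index 10: u0 ∈ [2/627, 1/11)
intersection: [14/627, 29/627)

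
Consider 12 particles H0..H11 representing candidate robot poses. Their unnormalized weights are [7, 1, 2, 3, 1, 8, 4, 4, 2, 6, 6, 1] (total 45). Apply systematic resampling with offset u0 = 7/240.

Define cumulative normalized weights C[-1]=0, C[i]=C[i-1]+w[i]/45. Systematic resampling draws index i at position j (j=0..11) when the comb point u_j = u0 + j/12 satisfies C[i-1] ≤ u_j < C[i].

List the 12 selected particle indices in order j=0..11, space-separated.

C = [7/45, 8/45, 2/9, 13/45, 14/45, 22/45, 26/45, 2/3, 32/45, 38/45, 44/45, 1]
j=0: u_0=7/240 ∈ [0, 7/45) → index 0
j=1: u_1=9/80 ∈ [0, 7/45) → index 0
j=2: u_2=47/240 ∈ [8/45, 2/9) → index 2
j=3: u_3=67/240 ∈ [2/9, 13/45) → index 3
j=4: u_4=29/80 ∈ [14/45, 22/45) → index 5
j=5: u_5=107/240 ∈ [14/45, 22/45) → index 5
j=6: u_6=127/240 ∈ [22/45, 26/45) → index 6
j=7: u_7=49/80 ∈ [26/45, 2/3) → index 7
j=8: u_8=167/240 ∈ [2/3, 32/45) → index 8
j=9: u_9=187/240 ∈ [32/45, 38/45) → index 9
j=10: u_10=69/80 ∈ [38/45, 44/45) → index 10
j=11: u_11=227/240 ∈ [38/45, 44/45) → index 10

0 0 2 3 5 5 6 7 8 9 10 10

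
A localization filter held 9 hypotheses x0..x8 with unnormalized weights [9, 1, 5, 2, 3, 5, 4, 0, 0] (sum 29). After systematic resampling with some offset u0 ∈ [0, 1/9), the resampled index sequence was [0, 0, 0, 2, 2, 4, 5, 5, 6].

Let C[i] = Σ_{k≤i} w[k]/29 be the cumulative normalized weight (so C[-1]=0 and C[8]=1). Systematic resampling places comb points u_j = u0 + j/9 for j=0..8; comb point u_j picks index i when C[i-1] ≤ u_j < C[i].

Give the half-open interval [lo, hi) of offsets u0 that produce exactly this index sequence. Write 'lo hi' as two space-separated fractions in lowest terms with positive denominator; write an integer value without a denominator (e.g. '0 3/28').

C = [9/29, 10/29, 15/29, 17/29, 20/29, 25/29, 1, 1, 1]
j=0 picked index 0: u0 ∈ [0, 9/29)
j=1 picked index 0: u0 ∈ [-1/9, 52/261)
j=2 picked index 0: u0 ∈ [-2/9, 23/261)
j=3 picked index 2: u0 ∈ [1/87, 16/87)
j=4 picked index 2: u0 ∈ [-26/261, 19/261)
j=5 picked index 4: u0 ∈ [8/261, 35/261)
j=6 picked index 5: u0 ∈ [2/87, 17/87)
j=7 picked index 5: u0 ∈ [-23/261, 22/261)
j=8 picked index 6: u0 ∈ [-7/261, 1/9)
intersection: [8/261, 19/261)

8/261 19/261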